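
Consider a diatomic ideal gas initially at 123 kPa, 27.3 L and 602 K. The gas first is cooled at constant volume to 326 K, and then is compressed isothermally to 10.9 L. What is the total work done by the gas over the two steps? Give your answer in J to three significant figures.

W_total ≈ -1670 J

Step 1 (isochoric): W = 0 (constant volume).
After step 1: P = 66.61 kPa (V unchanged).
Step 2 (isothermal): W = P₁V₁ ln(V₂/V₁) = (1818) ln(10.9/27.3) = -1670 J.
W_total = 0 − 1670 = -1670 J.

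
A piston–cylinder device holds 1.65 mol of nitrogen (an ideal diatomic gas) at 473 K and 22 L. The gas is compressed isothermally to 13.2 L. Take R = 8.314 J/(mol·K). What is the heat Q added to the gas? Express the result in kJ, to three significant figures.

Q ≈ -3.31 kJ

Isothermal ⇒ ΔU = 0, so Q = W = nRT ln(V₂/V₁).
Q = (1.65)(8.314)(473) ln(13.2/22) = 6489 × -0.5108 = -3315 J.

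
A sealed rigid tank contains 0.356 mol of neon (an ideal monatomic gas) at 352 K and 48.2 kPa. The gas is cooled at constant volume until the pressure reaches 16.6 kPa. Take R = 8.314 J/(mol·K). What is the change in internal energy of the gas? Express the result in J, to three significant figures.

ΔU ≈ -1020 J

Constant volume ⇒ W = 0, so Q = ΔU = nCᵥΔT with Cᵥ = 3R/2 = 12.47 J/(mol·K).
At constant V, T₂/T₁ = P₂/P₁ ⇒ ΔT = T₁(P₂/P₁ − 1) = 352·(16.6/48.2 − 1) = -230.8 K.
ΔU = (0.356)(12.47)(-230.8) = -1025 J.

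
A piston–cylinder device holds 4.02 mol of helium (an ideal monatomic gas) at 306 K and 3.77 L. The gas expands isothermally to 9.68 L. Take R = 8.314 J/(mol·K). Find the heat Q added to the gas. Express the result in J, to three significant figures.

Isothermal ⇒ ΔU = 0, so Q = W = nRT ln(V₂/V₁).
Q = (4.02)(8.314)(306) ln(9.68/3.77) = 10227 × 0.943 = 9644 J.

Q ≈ 9640 J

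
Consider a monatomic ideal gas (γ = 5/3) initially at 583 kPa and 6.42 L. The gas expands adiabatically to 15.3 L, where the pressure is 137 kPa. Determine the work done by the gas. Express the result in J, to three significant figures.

Adiabatic: W = (P₁V₁ − P₂V₂)/(γ − 1) with γ = 5/3.
P₁V₁ = 3743 J, P₂V₂ = 2096 J.
W = (3743 − 2096) / 0.6667 = 2470 J.

W ≈ 2470 J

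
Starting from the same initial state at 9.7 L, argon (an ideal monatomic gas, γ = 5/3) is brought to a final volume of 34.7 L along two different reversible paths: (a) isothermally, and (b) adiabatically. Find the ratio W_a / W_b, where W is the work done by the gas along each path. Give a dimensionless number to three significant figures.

Path (a) isothermal: W = P₁V₁ ln(V₂/V₁) → W_a/(P₁V₁) = 1.275.
Path (b) adiabatic: W = P₁V₁(1 − (V₁/V₂)^(γ−1))/(γ−1) → W_b/(P₁V₁) = 0.8587.
W_a / W_b = 1.275 / 0.8587 = 1.484.

W_a / W_b ≈ 1.48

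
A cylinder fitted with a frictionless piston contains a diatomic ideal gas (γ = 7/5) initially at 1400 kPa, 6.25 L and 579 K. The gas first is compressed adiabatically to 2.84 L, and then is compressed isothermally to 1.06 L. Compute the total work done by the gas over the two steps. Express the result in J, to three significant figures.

Step 1 (adiabatic): W = (P₁V₁ − P₂V₂)/(γ−1) = (8750 − 11996)/0.4 = -8115 J.
After step 1: P = 4224 kPa, V = 2.84 L, T = 793.8 K.
Step 2 (isothermal): W = P₁V₁ ln(V₂/V₁) = (11996) ln(1.06/2.84) = -11822 J.
W_total = -8115 − 11822 = -19937 J.

W_total ≈ -19900 J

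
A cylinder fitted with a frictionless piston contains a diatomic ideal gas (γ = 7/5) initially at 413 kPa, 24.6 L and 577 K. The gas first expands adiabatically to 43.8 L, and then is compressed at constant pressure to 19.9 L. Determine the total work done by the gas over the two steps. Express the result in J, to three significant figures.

W_total ≈ 833 J

Step 1 (adiabatic): W = (P₁V₁ − P₂V₂)/(γ−1) = (10160 − 8066)/0.4 = 5234 J.
After step 1: P = 184.2 kPa, V = 43.8 L, T = 458.1 K.
Step 2 (isobaric): W = PΔV = (184.2 kPa)(19.9 − 43.8 L) = -4401 J.
W_total = 5234 − 4401 = 832.5 J.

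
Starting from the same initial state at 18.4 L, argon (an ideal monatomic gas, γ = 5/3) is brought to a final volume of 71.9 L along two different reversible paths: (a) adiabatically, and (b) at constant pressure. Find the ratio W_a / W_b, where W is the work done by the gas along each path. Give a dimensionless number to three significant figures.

Path (a) adiabatic: W = P₁V₁(1 − (V₁/V₂)^(γ−1))/(γ−1) → W_a/(P₁V₁) = 0.8954.
Path (b) isobaric: W = P₁(V₂ − V₁) → W_b/(P₁V₁) = 2.908.
W_a / W_b = 0.8954 / 2.908 = 0.3079.

W_a / W_b ≈ 0.308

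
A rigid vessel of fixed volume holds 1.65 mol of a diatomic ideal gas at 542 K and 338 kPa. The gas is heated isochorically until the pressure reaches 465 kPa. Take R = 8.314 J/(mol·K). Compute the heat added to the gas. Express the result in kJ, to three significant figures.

Q ≈ 6.98 kJ

Constant volume ⇒ W = 0, so Q = ΔU = nCᵥΔT with Cᵥ = 5R/2 = 20.79 J/(mol·K).
At constant V, T₂/T₁ = P₂/P₁ ⇒ ΔT = T₁(P₂/P₁ − 1) = 542·(465/338 − 1) = 203.7 K.
ΔU = (1.65)(20.79)(203.7) = 6984 J.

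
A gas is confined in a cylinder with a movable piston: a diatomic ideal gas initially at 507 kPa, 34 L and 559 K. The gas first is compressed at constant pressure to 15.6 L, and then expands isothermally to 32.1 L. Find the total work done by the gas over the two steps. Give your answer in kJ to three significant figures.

Step 1 (isobaric): W = PΔV = (507 kPa)(15.6 − 34 L) = -9329 J.
After step 1: P = 507 kPa, V = 15.6 L, T = 256.5 K.
Step 2 (isothermal): W = P₁V₁ ln(V₂/V₁) = (7909) ln(32.1/15.6) = 5707 J.
W_total = -9329 + 5707 = -3622 J.

W_total ≈ -3.62 kJ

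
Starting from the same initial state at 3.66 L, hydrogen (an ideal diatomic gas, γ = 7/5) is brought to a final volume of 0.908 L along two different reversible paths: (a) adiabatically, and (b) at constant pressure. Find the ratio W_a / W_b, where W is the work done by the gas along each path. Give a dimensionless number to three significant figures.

Path (a) adiabatic: W = P₁V₁(1 − (V₁/V₂)^(γ−1))/(γ−1) → W_a/(P₁V₁) = -1.866.
Path (b) isobaric: W = P₁(V₂ − V₁) → W_b/(P₁V₁) = -0.7519.
W_a / W_b = -1.866 / -0.7519 = 2.482.

W_a / W_b ≈ 2.48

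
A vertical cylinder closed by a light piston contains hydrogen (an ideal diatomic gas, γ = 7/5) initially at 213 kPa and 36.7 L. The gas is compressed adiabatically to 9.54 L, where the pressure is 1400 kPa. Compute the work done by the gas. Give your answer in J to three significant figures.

Adiabatic: W = (P₁V₁ − P₂V₂)/(γ − 1) with γ = 7/5.
P₁V₁ = 7817 J, P₂V₂ = 13356 J.
W = (7817 − 13356) / 0.4 = -13847 J.

W ≈ -13800 J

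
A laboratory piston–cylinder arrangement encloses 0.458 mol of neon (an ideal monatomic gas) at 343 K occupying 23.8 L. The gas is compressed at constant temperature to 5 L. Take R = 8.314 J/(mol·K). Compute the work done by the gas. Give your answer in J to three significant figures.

W ≈ -2040 J

Isothermal: W = nRT ln(V₂/V₁).
W = (0.458)(8.314)(343) × ln(5/23.8)
  = 1306 × -1.56
W_by_gas = -2038 J.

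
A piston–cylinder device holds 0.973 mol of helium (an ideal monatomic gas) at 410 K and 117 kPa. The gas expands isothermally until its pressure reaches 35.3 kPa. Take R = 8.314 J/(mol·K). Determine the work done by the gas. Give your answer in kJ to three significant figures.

W ≈ 3.97 kJ

Isothermal process: W = nRT ln(V₂/V₁) = nRT ln(P₁/P₂).
W = (0.973)(8.314)(410) × ln(117/35.3)
  = 3317 × ln(3.314) = 3317 × 1.198
W_by_gas = 3974 J.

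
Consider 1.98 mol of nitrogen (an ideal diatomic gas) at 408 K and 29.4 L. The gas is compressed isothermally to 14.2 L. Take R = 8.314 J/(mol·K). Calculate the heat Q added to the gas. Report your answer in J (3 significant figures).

Q ≈ -4890 J

Isothermal ⇒ ΔU = 0, so Q = W = nRT ln(V₂/V₁).
Q = (1.98)(8.314)(408) ln(14.2/29.4) = 6716 × -0.7278 = -4888 J.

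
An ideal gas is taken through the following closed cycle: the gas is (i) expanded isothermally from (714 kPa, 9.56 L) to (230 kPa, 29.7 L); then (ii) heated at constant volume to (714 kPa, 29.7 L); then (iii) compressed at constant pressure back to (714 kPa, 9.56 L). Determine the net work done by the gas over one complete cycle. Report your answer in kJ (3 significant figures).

Leg (i): W = PᵢVᵢ ln(V_f/Vᵢ) = (6826) ln(29.7/9.56) = 7737 J.
Leg (ii): W = 0.
Leg (iii): W = PΔV = (714)(9.56 − 29.7) = -14380 J.
W_net = 7737 − 14380 = -6642 J.

W_net ≈ -6.64 kJ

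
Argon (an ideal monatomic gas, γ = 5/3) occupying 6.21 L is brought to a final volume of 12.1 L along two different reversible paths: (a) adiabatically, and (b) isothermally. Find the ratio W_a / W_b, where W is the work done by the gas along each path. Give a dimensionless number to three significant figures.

Path (a) adiabatic: W = P₁V₁(1 − (V₁/V₂)^(γ−1))/(γ−1) → W_a/(P₁V₁) = 0.5385.
Path (b) isothermal: W = P₁V₁ ln(V₂/V₁) → W_b/(P₁V₁) = 0.667.
W_a / W_b = 0.5385 / 0.667 = 0.8072.

W_a / W_b ≈ 0.807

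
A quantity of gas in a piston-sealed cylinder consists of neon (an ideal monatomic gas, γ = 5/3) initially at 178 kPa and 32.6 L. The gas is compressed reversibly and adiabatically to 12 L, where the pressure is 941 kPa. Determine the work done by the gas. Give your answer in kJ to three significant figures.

W ≈ -8.23 kJ

Adiabatic: W = (P₁V₁ − P₂V₂)/(γ − 1) with γ = 5/3.
P₁V₁ = 5803 J, P₂V₂ = 11292 J.
W = (5803 − 11292) / 0.6667 = -8234 J.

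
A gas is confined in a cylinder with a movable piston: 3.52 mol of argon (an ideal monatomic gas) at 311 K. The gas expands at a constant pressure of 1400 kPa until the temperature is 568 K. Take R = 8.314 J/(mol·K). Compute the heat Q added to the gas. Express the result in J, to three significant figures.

Isobaric: W = nRΔT = (3.52)(8.314)(257) = 7521 J.
ΔU = nCᵥΔT with Cᵥ = 3R/2: ΔU = (3.52)(12.47)(257) = 11282 J.
Q = ΔU + W = 11282 + 7521 = 18803 J.

Q ≈ 18800 J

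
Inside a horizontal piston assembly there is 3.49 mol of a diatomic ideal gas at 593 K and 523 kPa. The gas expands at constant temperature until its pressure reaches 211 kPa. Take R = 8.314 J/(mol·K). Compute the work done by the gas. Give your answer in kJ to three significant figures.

Isothermal process: W = nRT ln(V₂/V₁) = nRT ln(P₁/P₂).
W = (3.49)(8.314)(593) × ln(523/211)
  = 17206 × ln(2.479) = 17206 × 0.9077
W_by_gas = 15619 J.

W ≈ 15.6 kJ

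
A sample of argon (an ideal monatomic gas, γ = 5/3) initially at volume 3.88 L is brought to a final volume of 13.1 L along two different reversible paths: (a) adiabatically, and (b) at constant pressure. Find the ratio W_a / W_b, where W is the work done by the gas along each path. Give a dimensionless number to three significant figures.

W_a / W_b ≈ 0.351

Path (a) adiabatic: W = P₁V₁(1 − (V₁/V₂)^(γ−1))/(γ−1) → W_a/(P₁V₁) = 0.8335.
Path (b) isobaric: W = P₁(V₂ − V₁) → W_b/(P₁V₁) = 2.376.
W_a / W_b = 0.8335 / 2.376 = 0.3508.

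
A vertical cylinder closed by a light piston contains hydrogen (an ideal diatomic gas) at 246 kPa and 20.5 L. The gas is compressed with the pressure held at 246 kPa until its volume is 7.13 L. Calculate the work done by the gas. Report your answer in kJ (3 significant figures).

W ≈ -3.29 kJ

Isobaric: W = P ΔV.
W = (246 kPa)(7.13 − 20.5 L) = (246)(-13.37) = -3289 J.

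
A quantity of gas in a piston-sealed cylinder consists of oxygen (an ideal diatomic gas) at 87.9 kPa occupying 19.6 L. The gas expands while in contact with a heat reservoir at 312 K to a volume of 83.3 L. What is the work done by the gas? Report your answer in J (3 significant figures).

W ≈ 2490 J

Isothermal: W = nRT ln(V₂/V₁) = P₁V₁ ln(V₂/V₁).
P₁V₁ = (87.9 kPa)(19.6 L) = 1723 J.
W = 1723 × ln(83.3/19.6) = 1723 × 1.447
W_by_gas = 2493 J.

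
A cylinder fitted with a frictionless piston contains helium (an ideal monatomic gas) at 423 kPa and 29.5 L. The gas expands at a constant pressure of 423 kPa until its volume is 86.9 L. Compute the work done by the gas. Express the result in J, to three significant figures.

Isobaric: W = P ΔV.
W = (423 kPa)(86.9 − 29.5 L) = (423)(57.4) = 24280 J.

W ≈ 24300 J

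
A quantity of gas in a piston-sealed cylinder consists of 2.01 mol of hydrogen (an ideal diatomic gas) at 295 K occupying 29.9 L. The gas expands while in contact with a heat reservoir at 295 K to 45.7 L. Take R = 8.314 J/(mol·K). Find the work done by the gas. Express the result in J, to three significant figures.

W ≈ 2090 J

Isothermal: W = nRT ln(V₂/V₁).
W = (2.01)(8.314)(295) × ln(45.7/29.9)
  = 4930 × 0.4242
W_by_gas = 2091 J.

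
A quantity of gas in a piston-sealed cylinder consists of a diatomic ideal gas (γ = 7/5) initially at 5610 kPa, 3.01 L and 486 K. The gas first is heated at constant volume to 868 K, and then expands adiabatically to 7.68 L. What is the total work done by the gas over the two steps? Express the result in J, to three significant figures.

W_total ≈ 23600 J

Step 1 (isochoric): W = 0 (constant volume).
After step 1: P = 10020 kPa (V unchanged).
Step 2 (adiabatic): W = (P₁V₁ − P₂V₂)/(γ−1) = (30159 − 20735)/0.4 = 23560 J.
W_total = 0 + 23560 = 23560 J.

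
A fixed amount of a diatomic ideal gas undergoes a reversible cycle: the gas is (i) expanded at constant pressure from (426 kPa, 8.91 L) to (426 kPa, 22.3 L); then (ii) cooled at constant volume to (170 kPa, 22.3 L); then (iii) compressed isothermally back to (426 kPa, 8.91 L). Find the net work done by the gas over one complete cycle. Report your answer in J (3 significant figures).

W_net ≈ 2230 J

Leg (i): W = PΔV = (426)(22.3 − 8.91) = 5704 J.
Leg (ii): W = 0.
Leg (iii): W = PᵢVᵢ ln(V_f/Vᵢ) = (3791) ln(8.91/22.3) = -3478 J.
W_net = 5704 − 3478 = 2226 J.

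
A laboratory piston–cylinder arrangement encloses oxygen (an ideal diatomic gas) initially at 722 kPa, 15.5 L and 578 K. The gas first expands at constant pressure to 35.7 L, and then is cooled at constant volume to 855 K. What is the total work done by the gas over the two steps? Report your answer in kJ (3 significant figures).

W_total ≈ 14.6 kJ

Step 1 (isobaric): W = PΔV = (722 kPa)(35.7 − 15.5 L) = 14584 J.
Step 2 (isochoric): W = 0 (constant volume).
W_total = 14584 + 0 = 14584 J.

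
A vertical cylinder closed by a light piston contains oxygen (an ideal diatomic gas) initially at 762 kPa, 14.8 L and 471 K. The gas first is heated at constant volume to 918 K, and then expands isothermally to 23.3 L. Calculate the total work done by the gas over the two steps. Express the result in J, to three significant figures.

Step 1 (isochoric): W = 0 (constant volume).
After step 1: P = 1485 kPa (V unchanged).
Step 2 (isothermal): W = P₁V₁ ln(V₂/V₁) = (21981) ln(23.3/14.8) = 9975 J.
W_total = 0 + 9975 = 9975 J.

W_total ≈ 9980 J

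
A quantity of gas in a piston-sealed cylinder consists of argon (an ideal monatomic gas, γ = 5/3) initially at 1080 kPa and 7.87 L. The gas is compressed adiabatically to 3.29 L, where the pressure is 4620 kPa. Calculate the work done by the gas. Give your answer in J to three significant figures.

W ≈ -10100 J

Adiabatic: W = (P₁V₁ − P₂V₂)/(γ − 1) with γ = 5/3.
P₁V₁ = 8500 J, P₂V₂ = 15200 J.
W = (8500 − 15200) / 0.6667 = -10050 J.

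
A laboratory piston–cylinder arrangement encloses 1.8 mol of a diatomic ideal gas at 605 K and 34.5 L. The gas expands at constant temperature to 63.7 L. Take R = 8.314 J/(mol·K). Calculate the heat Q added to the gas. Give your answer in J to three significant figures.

Isothermal ⇒ ΔU = 0, so Q = W = nRT ln(V₂/V₁).
Q = (1.8)(8.314)(605) ln(63.7/34.5) = 9054 × 0.6132 = 5552 J.

Q ≈ 5550 J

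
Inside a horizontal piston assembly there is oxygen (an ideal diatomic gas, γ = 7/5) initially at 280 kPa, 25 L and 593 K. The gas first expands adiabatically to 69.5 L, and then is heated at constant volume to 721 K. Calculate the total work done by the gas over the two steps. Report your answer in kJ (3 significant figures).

Step 1 (adiabatic): W = (P₁V₁ − P₂V₂)/(γ−1) = (7000 − 4650)/0.4 = 5874 J.
Step 2 (isochoric): W = 0 (constant volume).
W_total = 5874 + 0 = 5874 J.

W_total ≈ 5.87 kJ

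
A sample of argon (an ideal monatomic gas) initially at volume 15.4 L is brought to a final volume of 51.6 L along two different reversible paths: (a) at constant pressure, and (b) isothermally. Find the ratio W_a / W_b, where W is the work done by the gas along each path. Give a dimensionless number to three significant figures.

W_a / W_b ≈ 1.94

Path (a) isobaric: W = P₁(V₂ − V₁) → W_a/(P₁V₁) = 2.351.
Path (b) isothermal: W = P₁V₁ ln(V₂/V₁) → W_b/(P₁V₁) = 1.209.
W_a / W_b = 2.351 / 1.209 = 1.944.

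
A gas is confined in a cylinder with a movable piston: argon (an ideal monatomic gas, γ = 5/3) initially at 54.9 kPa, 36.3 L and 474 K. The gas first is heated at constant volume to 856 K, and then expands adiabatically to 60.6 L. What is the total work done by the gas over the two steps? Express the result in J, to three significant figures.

Step 1 (isochoric): W = 0 (constant volume).
After step 1: P = 99.14 kPa (V unchanged).
Step 2 (adiabatic): W = (P₁V₁ − P₂V₂)/(γ−1) = (3599 − 2557)/0.667 = 1562 J.
W_total = 0 + 1562 = 1562 J.

W_total ≈ 1560 J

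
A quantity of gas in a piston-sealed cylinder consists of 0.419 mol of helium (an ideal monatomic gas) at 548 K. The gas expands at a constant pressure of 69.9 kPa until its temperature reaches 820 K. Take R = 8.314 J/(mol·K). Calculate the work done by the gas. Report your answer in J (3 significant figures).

W ≈ 948 J

Isobaric: W = P ΔV = nR ΔT.
W = (0.419)(8.314)(820 − 548) = 947.5 J.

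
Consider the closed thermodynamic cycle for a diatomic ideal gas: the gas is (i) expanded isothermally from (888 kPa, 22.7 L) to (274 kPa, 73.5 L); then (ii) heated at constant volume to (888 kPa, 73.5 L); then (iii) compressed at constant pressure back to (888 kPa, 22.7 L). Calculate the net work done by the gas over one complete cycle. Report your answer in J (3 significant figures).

W_net ≈ -21400 J

Leg (i): W = PᵢVᵢ ln(V_f/Vᵢ) = (20158) ln(73.5/22.7) = 23684 J.
Leg (ii): W = 0.
Leg (iii): W = PΔV = (888)(22.7 − 73.5) = -45110 J.
W_net = 23684 − 45110 = -21427 J.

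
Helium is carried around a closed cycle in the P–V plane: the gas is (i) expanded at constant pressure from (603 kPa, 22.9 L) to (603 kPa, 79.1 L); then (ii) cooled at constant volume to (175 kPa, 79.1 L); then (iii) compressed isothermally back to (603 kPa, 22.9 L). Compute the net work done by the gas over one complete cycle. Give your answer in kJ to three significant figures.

Leg (i): W = PΔV = (603)(79.1 − 22.9) = 33889 J.
Leg (ii): W = 0.
Leg (iii): W = PᵢVᵢ ln(V_f/Vᵢ) = (13842) ln(22.9/79.1) = -17159 J.
W_net = 33889 − 17159 = 16730 J.

W_net ≈ 16.7 kJ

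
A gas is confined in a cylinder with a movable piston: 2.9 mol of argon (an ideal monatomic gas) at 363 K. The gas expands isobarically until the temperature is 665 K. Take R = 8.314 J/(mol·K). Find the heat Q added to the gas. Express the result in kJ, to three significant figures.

Q ≈ 18.2 kJ

Isobaric: W = nRΔT = (2.9)(8.314)(302) = 7281 J.
ΔU = nCᵥΔT with Cᵥ = 3R/2: ΔU = (2.9)(12.47)(302) = 10922 J.
Q = ΔU + W = 10922 + 7281 = 18204 J.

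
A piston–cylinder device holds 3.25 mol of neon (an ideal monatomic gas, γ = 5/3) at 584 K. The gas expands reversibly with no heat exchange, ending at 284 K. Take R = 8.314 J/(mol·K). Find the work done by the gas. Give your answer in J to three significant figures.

W ≈ 12200 J

Adiabatic ⇒ Q = 0, so W_by = −ΔU = nCᵥ(T₁ − T₂).
Cᵥ = 3R/2 = 12.47 J/(mol·K).
W = (3.25)(12.47)(584 − 284) = 12159 J.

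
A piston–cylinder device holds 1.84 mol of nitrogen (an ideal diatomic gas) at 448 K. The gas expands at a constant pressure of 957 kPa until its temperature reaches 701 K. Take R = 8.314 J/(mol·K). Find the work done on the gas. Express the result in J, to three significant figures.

Isobaric: W = P ΔV = nR ΔT.
W = (1.84)(8.314)(701 − 448) = 3870 J.
Work on gas = −W_by = -3870 J.

W ≈ -3870 J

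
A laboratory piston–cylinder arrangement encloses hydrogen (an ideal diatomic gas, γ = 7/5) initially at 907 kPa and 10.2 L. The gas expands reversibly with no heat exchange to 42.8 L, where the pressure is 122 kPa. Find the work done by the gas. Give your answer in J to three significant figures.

Adiabatic: W = (P₁V₁ − P₂V₂)/(γ − 1) with γ = 7/5.
P₁V₁ = 9251 J, P₂V₂ = 5222 J.
W = (9251 − 5222) / 0.4 = 10075 J.

W ≈ 10100 J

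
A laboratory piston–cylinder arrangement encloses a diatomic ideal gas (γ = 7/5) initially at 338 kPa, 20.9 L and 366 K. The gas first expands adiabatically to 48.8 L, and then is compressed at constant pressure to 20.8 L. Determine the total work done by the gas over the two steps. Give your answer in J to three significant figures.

W_total ≈ 2190 J

Step 1 (adiabatic): W = (P₁V₁ − P₂V₂)/(γ−1) = (7064 − 5032)/0.4 = 5080 J.
After step 1: P = 103.1 kPa, V = 48.8 L, T = 260.7 K.
Step 2 (isobaric): W = PΔV = (103.1 kPa)(20.8 − 48.8 L) = -2887 J.
W_total = 5080 − 2887 = 2193 J.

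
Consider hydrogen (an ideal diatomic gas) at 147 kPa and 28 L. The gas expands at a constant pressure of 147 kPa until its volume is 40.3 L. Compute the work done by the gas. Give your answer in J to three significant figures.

Isobaric: W = P ΔV.
W = (147 kPa)(40.3 − 28 L) = (147)(12.3) = 1808 J.

W ≈ 1810 J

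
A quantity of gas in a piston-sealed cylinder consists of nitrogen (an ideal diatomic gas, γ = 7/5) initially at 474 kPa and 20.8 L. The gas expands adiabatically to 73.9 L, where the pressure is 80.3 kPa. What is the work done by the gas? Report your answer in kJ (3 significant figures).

Adiabatic: W = (P₁V₁ − P₂V₂)/(γ − 1) with γ = 7/5.
P₁V₁ = 9859 J, P₂V₂ = 5934 J.
W = (9859 − 5934) / 0.4 = 9813 J.

W ≈ 9.81 kJ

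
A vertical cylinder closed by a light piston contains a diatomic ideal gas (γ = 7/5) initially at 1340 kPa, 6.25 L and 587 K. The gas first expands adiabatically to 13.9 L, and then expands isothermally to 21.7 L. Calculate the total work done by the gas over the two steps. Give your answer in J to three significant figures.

Step 1 (adiabatic): W = (P₁V₁ − P₂V₂)/(γ−1) = (8375 − 6083)/0.4 = 5730 J.
After step 1: P = 437.6 kPa, V = 13.9 L, T = 426.4 K.
Step 2 (isothermal): W = P₁V₁ ln(V₂/V₁) = (6083) ln(21.7/13.9) = 2710 J.
W_total = 5730 + 2710 = 8439 J.

W_total ≈ 8440 J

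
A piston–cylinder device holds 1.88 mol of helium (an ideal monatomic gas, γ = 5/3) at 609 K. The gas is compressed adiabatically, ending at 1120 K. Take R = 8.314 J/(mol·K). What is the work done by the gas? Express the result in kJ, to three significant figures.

Adiabatic ⇒ Q = 0, so W_by = −ΔU = nCᵥ(T₁ − T₂).
Cᵥ = 3R/2 = 12.47 J/(mol·K).
W = (1.88)(12.47)(609 − 1120) = -11981 J.

W ≈ -12.0 kJ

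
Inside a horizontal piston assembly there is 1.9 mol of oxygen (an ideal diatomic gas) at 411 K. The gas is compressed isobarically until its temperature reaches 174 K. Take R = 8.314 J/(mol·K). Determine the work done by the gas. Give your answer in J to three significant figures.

Isobaric: W = P ΔV = nR ΔT.
W = (1.9)(8.314)(174 − 411) = -3744 J.

W ≈ -3740 J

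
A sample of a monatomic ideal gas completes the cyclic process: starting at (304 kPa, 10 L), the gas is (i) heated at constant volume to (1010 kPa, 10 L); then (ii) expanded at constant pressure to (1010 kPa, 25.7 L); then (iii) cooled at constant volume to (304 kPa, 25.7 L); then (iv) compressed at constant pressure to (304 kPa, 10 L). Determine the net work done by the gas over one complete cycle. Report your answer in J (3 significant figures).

Constant-volume legs do no work.
W(ii) = (1010)(25.7 − 10) = 15857 J; W(iv) = (304)(10 − 25.7) = -4773 J.
W_net = 15857 − 4773 = 11084 J (the clockwise enclosed area).

W_net ≈ 11100 J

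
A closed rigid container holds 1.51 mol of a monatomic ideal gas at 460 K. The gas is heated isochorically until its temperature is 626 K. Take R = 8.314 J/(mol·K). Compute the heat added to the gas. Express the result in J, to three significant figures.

Constant volume ⇒ W = 0, so Q = ΔU = nCᵥΔT with Cᵥ = 3R/2 = 12.47 J/(mol·K).
ΔU = (1.51)(12.47)(626 − 460) = 3126 J.

Q ≈ 3130 J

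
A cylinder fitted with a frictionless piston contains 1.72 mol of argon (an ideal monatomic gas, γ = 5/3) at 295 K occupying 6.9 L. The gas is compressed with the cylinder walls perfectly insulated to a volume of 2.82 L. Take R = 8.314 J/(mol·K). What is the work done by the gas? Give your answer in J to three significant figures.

Adiabatic: TV^(γ−1) = const with γ = 5/3.
T₂ = T₁ (V₁/V₂)^(γ−1) = 295 × (6.9/2.82)^0.667 = 295 × 1.816 = 535.7 K.
W_by = nCᵥ(T₁ − T₂) = (1.72)(12.47)(295 − 535.7) = -5162 J.

W ≈ -5160 J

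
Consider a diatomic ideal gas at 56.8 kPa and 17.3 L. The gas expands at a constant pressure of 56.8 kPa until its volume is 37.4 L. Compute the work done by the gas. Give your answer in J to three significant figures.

W ≈ 1140 J

Isobaric: W = P ΔV.
W = (56.8 kPa)(37.4 − 17.3 L) = (56.8)(20.1) = 1142 J.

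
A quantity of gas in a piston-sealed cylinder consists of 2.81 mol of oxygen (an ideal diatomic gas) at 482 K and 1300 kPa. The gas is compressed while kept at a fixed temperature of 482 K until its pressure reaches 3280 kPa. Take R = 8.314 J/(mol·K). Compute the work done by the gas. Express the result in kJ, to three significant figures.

Isothermal process: W = nRT ln(V₂/V₁) = nRT ln(P₁/P₂).
W = (2.81)(8.314)(482) × ln(1300/3280)
  = 11261 × ln(0.3963) = 11261 × -0.9255
W_by_gas = -10421 J.

W ≈ -10.4 kJ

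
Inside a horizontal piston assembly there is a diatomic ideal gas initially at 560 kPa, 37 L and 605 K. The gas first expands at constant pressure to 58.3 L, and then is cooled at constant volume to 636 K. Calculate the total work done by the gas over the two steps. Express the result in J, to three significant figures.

W_total ≈ 11900 J

Step 1 (isobaric): W = PΔV = (560 kPa)(58.3 − 37 L) = 11928 J.
Step 2 (isochoric): W = 0 (constant volume).
W_total = 11928 + 0 = 11928 J.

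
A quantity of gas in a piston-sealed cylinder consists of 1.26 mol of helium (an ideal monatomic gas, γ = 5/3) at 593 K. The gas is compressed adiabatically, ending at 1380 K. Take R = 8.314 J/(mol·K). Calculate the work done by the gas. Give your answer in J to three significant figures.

Adiabatic ⇒ Q = 0, so W_by = −ΔU = nCᵥ(T₁ − T₂).
Cᵥ = 3R/2 = 12.47 J/(mol·K).
W = (1.26)(12.47)(593 − 1380) = -12366 J.

W ≈ -12400 J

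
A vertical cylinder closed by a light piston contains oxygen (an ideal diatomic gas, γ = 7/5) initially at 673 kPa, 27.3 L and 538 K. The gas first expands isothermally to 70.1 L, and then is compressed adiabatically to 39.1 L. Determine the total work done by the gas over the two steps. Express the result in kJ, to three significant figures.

Step 1 (isothermal): W = P₁V₁ ln(V₂/V₁) = (18373) ln(70.1/27.3) = 17326 J.
After step 1: P = 262.1 kPa, V = 70.1 L, T = 538 K.
Step 2 (adiabatic): W = (P₁V₁ − P₂V₂)/(γ−1) = (18373 − 23206)/0.4 = -12082 J.
W_total = 17326 − 12082 = 5244 J.

W_total ≈ 5.24 kJ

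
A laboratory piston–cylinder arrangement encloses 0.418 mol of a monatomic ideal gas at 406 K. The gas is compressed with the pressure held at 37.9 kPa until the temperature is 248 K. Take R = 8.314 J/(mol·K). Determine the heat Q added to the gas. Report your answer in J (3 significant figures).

Q ≈ -1370 J

Isobaric: W = nRΔT = (0.418)(8.314)(-158) = -549.1 J.
ΔU = nCᵥΔT with Cᵥ = 3R/2: ΔU = (0.418)(12.47)(-158) = -823.6 J.
Q = ΔU + W = -823.6 − 549.1 = -1373 J.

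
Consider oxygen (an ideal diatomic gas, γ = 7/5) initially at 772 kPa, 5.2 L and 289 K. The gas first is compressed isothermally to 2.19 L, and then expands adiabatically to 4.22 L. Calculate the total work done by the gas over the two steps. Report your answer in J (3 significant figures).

Step 1 (isothermal): W = P₁V₁ ln(V₂/V₁) = (4014) ln(2.19/5.2) = -3471 J.
After step 1: P = 1833 kPa, V = 2.19 L, T = 289 K.
Step 2 (adiabatic): W = (P₁V₁ − P₂V₂)/(γ−1) = (4014 − 3088)/0.4 = 2316 J.
W_total = -3471 + 2316 = -1155 J.

W_total ≈ -1160 J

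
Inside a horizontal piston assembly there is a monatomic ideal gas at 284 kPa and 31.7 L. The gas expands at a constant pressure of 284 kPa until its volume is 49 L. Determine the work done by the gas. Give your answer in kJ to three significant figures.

Isobaric: W = P ΔV.
W = (284 kPa)(49 − 31.7 L) = (284)(17.3) = 4913 J.

W ≈ 4.91 kJ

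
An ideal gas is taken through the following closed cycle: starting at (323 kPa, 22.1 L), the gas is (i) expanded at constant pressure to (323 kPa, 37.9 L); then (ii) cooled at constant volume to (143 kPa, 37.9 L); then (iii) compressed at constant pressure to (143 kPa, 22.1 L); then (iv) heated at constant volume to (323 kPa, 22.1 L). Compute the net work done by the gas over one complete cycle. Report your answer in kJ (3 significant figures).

W_net ≈ 2.84 kJ

Constant-volume legs do no work.
W(i) = (323)(37.9 − 22.1) = 5103 J; W(iii) = (143)(22.1 − 37.9) = -2259 J.
W_net = 5103 − 2259 = 2844 J (the clockwise enclosed area).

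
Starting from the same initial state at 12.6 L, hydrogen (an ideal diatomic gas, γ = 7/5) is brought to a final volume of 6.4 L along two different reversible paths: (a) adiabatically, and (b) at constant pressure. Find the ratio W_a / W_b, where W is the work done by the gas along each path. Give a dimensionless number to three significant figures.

Path (a) adiabatic: W = P₁V₁(1 − (V₁/V₂)^(γ−1))/(γ−1) → W_a/(P₁V₁) = -0.7781.
Path (b) isobaric: W = P₁(V₂ − V₁) → W_b/(P₁V₁) = -0.4921.
W_a / W_b = -0.7781 / -0.4921 = 1.581.

W_a / W_b ≈ 1.58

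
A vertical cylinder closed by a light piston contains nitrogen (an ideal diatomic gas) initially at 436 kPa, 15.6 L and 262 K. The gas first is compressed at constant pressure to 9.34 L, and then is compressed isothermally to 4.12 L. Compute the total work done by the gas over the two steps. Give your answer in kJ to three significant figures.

Step 1 (isobaric): W = PΔV = (436 kPa)(9.34 − 15.6 L) = -2729 J.
After step 1: P = 436 kPa, V = 9.34 L, T = 156.9 K.
Step 2 (isothermal): W = P₁V₁ ln(V₂/V₁) = (4072) ln(4.12/9.34) = -3333 J.
W_total = -2729 − 3333 = -6062 J.

W_total ≈ -6.06 kJ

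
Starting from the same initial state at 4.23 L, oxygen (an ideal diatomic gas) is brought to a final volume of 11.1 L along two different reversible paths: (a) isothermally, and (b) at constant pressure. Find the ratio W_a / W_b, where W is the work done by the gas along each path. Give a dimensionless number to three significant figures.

Path (a) isothermal: W = P₁V₁ ln(V₂/V₁) → W_a/(P₁V₁) = 0.9647.
Path (b) isobaric: W = P₁(V₂ − V₁) → W_b/(P₁V₁) = 1.624.
W_a / W_b = 0.9647 / 1.624 = 0.594.

W_a / W_b ≈ 0.594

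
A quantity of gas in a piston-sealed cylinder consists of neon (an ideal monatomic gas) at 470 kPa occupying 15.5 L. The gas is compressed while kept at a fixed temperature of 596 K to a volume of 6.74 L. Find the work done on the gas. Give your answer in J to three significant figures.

Isothermal: W = nRT ln(V₂/V₁) = P₁V₁ ln(V₂/V₁).
P₁V₁ = (470 kPa)(15.5 L) = 7285 J.
W = 7285 × ln(6.74/15.5) = 7285 × -0.8328
W_by_gas = -6067 J; work on gas = −W_by = 6067 J.

W ≈ 6070 J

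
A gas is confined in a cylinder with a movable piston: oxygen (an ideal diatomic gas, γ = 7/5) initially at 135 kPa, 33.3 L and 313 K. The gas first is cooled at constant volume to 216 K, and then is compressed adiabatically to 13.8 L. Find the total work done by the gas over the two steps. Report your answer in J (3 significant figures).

Step 1 (isochoric): W = 0 (constant volume).
After step 1: P = 93.16 kPa (V unchanged).
Step 2 (adiabatic): W = (P₁V₁ − P₂V₂)/(γ−1) = (3102 − 4413)/0.4 = -3276 J.
W_total = 0 − 3276 = -3276 J.

W_total ≈ -3280 J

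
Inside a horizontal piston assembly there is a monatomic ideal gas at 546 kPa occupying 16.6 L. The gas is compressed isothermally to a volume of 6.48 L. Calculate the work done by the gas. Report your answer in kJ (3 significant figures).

W ≈ -8.53 kJ

Isothermal: W = nRT ln(V₂/V₁) = P₁V₁ ln(V₂/V₁).
P₁V₁ = (546 kPa)(16.6 L) = 9064 J.
W = 9064 × ln(6.48/16.6) = 9064 × -0.9407
W_by_gas = -8526 J.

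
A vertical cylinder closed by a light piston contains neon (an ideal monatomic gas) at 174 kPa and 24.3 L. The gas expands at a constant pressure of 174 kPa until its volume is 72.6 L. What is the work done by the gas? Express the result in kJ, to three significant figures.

Isobaric: W = P ΔV.
W = (174 kPa)(72.6 − 24.3 L) = (174)(48.3) = 8404 J.

W ≈ 8.40 kJ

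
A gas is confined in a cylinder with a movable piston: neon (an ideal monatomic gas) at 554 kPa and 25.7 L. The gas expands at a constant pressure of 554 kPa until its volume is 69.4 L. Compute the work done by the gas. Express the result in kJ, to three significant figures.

W ≈ 24.2 kJ

Isobaric: W = P ΔV.
W = (554 kPa)(69.4 − 25.7 L) = (554)(43.7) = 24210 J.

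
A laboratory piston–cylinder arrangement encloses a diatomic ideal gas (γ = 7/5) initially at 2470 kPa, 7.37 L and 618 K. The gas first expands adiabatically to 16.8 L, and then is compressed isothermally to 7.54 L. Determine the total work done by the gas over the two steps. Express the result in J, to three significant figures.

Step 1 (adiabatic): W = (P₁V₁ − P₂V₂)/(γ−1) = (18204 − 13093)/0.4 = 12778 J.
After step 1: P = 779.3 kPa, V = 16.8 L, T = 444.5 K.
Step 2 (isothermal): W = P₁V₁ ln(V₂/V₁) = (13093) ln(7.54/16.8) = -10489 J.
W_total = 12778 − 10489 = 2289 J.

W_total ≈ 2290 J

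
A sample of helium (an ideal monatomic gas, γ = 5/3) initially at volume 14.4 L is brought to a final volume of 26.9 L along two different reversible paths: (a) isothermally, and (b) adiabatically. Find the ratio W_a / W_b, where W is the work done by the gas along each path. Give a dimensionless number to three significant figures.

Path (a) isothermal: W = P₁V₁ ln(V₂/V₁) → W_a/(P₁V₁) = 0.6249.
Path (b) adiabatic: W = P₁V₁(1 − (V₁/V₂)^(γ−1))/(γ−1) → W_b/(P₁V₁) = 0.5111.
W_a / W_b = 0.6249 / 0.5111 = 1.223.

W_a / W_b ≈ 1.22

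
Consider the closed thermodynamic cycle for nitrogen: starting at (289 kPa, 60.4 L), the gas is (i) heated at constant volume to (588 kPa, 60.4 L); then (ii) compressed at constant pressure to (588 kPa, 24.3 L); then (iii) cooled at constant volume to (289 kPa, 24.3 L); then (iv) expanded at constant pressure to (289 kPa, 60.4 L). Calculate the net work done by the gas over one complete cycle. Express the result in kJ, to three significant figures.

Constant-volume legs do no work.
W(ii) = (588)(24.3 − 60.4) = -21227 J; W(iv) = (289)(60.4 − 24.3) = 10433 J.
W_net = -21227 + 10433 = -10794 J (the counter-clockwise enclosed area).

W_net ≈ -10.8 kJ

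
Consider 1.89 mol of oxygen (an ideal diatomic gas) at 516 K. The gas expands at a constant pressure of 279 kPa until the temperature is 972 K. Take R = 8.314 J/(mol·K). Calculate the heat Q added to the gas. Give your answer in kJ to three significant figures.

Isobaric: W = nRΔT = (1.89)(8.314)(456) = 7165 J.
ΔU = nCᵥΔT with Cᵥ = 5R/2: ΔU = (1.89)(20.79)(456) = 17913 J.
Q = ΔU + W = 17913 + 7165 = 25079 J.

Q ≈ 25.1 kJ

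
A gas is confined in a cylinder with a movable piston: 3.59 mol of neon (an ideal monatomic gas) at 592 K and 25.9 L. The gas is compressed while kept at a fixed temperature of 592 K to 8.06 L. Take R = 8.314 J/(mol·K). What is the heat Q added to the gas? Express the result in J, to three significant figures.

Isothermal ⇒ ΔU = 0, so Q = W = nRT ln(V₂/V₁).
Q = (3.59)(8.314)(592) ln(8.06/25.9) = 17670 × -1.167 = -20626 J.

Q ≈ -20600 J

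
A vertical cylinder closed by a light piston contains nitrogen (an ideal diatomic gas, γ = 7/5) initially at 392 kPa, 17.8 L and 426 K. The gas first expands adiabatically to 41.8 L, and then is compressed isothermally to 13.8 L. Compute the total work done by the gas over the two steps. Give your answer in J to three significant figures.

Step 1 (adiabatic): W = (P₁V₁ − P₂V₂)/(γ−1) = (6978 − 4959)/0.4 = 5046 J.
After step 1: P = 118.6 kPa, V = 41.8 L, T = 302.8 K.
Step 2 (isothermal): W = P₁V₁ ln(V₂/V₁) = (4959) ln(13.8/41.8) = -5496 J.
W_total = 5046 − 5496 = -449.6 J.

W_total ≈ -450 J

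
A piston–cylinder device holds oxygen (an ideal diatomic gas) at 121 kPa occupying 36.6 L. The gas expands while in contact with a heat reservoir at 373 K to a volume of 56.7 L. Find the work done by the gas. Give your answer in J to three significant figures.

W ≈ 1940 J

Isothermal: W = nRT ln(V₂/V₁) = P₁V₁ ln(V₂/V₁).
P₁V₁ = (121 kPa)(36.6 L) = 4429 J.
W = 4429 × ln(56.7/36.6) = 4429 × 0.4377
W_by_gas = 1939 J.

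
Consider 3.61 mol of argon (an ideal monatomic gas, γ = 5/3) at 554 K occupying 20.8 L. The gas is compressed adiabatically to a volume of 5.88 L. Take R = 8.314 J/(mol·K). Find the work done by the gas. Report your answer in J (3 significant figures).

Adiabatic: TV^(γ−1) = const with γ = 5/3.
T₂ = T₁ (V₁/V₂)^(γ−1) = 554 × (20.8/5.88)^0.667 = 554 × 2.322 = 1286 K.
W_by = nCᵥ(T₁ − T₂) = (3.61)(12.47)(554 − 1286) = -32963 J.

W ≈ -33000 J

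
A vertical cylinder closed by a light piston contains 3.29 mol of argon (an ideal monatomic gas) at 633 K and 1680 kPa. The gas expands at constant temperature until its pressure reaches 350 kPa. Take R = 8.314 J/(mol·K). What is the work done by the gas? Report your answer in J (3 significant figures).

W ≈ 27200 J

Isothermal process: W = nRT ln(V₂/V₁) = nRT ln(P₁/P₂).
W = (3.29)(8.314)(633) × ln(1680/350)
  = 17314 × ln(4.8) = 17314 × 1.569
W_by_gas = 27160 J.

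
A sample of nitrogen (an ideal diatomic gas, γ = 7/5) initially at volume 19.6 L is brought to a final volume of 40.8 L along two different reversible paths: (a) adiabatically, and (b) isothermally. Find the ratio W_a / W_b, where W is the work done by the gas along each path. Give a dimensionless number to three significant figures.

Path (a) adiabatic: W = P₁V₁(1 − (V₁/V₂)^(γ−1))/(γ−1) → W_a/(P₁V₁) = 0.6354.
Path (b) isothermal: W = P₁V₁ ln(V₂/V₁) → W_b/(P₁V₁) = 0.7332.
W_a / W_b = 0.6354 / 0.7332 = 0.8667.

W_a / W_b ≈ 0.867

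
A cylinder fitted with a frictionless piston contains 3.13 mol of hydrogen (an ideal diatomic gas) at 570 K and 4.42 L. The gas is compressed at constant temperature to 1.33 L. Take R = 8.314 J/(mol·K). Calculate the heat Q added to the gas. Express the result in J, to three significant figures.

Isothermal ⇒ ΔU = 0, so Q = W = nRT ln(V₂/V₁).
Q = (3.13)(8.314)(570) ln(1.33/4.42) = 14833 × -1.201 = -17814 J.

Q ≈ -17800 J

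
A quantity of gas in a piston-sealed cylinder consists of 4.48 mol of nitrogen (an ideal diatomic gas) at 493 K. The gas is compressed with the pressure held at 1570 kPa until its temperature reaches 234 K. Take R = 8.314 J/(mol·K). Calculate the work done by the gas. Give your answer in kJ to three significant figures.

Isobaric: W = P ΔV = nR ΔT.
W = (4.48)(8.314)(234 − 493) = -9647 J.

W ≈ -9.65 kJ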